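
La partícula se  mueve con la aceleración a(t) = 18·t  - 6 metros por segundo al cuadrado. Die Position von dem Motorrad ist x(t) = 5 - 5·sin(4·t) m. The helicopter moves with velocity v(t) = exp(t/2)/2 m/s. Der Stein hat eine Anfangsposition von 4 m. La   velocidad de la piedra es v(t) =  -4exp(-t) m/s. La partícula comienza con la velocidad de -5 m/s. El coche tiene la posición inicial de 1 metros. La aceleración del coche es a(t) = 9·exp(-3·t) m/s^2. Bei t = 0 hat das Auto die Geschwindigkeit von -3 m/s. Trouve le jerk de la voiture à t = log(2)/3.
Nous devons dériver notre équation de l'accélération a(t) = 9·exp(-3·t) 1 fois. La dérivée de l'accélération donne le jerk: j(t) = -27·exp(-3·t). De l'équation du jerk j(t) = -27·exp(-3·t), nous substituons t = log(2)/3 pour obtenir j = -27/2.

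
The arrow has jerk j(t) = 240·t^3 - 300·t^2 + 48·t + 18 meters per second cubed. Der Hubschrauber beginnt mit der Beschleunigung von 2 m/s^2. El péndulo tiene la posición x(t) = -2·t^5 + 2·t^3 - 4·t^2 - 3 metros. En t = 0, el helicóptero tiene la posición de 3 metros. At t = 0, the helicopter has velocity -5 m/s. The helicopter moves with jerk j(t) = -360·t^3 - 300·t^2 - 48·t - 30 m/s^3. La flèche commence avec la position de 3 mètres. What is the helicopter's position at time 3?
We must find the integral of our jerk equation j(t) = -360·t^3 - 300·t^2 - 48·t - 30 3 times. Integrating jerk and using the initial condition a(0) = 2, we get a(t) = -90·t^4 - 100·t^3 - 24·t^2 - 30·t + 2. The integral of acceleration, with v(0) = -5, gives velocity: v(t) = -18·t^5 - 25·t^4 - 8·t^3 - 15·t^2 + 2·t - 5. Finding the antiderivative of v(t) and using x(0) = 3: x(t) = -3·t^6 - 5·t^5 - 2·t^4 - 5·t^3 + t^2 - 5·t + 3. Using x(t) = -3·t^6 - 5·t^5 - 2·t^4 - 5·t^3 + t^2 - 5·t + 3 and substituting t = 3, we find x = -3702.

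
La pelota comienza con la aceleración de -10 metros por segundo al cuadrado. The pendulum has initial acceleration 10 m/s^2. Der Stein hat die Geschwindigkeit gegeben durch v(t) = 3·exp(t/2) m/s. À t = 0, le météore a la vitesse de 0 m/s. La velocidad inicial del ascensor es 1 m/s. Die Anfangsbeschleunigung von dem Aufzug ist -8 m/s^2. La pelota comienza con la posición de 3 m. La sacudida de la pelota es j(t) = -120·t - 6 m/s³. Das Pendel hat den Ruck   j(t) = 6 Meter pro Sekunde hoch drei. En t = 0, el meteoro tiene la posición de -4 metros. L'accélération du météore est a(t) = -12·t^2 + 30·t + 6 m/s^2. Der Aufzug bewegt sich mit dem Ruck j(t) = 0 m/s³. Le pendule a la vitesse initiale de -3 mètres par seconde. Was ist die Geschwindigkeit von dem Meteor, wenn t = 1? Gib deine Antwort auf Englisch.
We need to integrate our acceleration equation a(t) = -12·t^2 + 30·t + 6 1 time. The integral of acceleration, with v(0) = 0, gives velocity: v(t) = t·(-4·t^2 + 15·t + 6). From the given velocity equation v(t) = t·(-4·t^2 + 15·t + 6), we substitute t = 1 to get v = 17.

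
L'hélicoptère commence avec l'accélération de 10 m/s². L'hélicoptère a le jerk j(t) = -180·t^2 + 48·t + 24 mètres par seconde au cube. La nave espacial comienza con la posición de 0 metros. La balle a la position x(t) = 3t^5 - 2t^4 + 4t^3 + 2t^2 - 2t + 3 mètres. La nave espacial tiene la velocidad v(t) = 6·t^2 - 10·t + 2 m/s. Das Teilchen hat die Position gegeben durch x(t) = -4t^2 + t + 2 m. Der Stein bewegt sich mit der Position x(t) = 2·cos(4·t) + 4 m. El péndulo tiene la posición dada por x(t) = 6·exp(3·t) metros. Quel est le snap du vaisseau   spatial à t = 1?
Pour résoudre ceci, nous devons prendre 3 dérivées de notre équation de la vitesse v(t) = 6·t^2 - 10·t + 2. La dérivée de la vitesse donne l'accélération: a(t) = 12·t - 10. La dérivée de l'accélération donne le jerk: j(t) = 12. En dérivant le jerk, nous obtenons le snap: s(t) = 0. Nous avons le snap s(t) = 0. En substituant t = 1: s(1) = 0.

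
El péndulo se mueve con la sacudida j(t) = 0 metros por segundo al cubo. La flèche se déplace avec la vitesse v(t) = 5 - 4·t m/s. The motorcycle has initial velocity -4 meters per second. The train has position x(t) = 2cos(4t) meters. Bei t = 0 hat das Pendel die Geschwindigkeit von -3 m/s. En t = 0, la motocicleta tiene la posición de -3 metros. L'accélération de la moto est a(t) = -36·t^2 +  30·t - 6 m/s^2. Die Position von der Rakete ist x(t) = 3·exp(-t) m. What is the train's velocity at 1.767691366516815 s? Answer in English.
To solve this, we need to take 1 derivative of our position equation x(t) = 2·cos(4·t). The derivative of position gives velocity: v(t) = -8·sin(4·t). From the given velocity equation v(t) = -8·sin(4·t), we substitute t = 1.767691366516815 to get v = -5.66918400372781.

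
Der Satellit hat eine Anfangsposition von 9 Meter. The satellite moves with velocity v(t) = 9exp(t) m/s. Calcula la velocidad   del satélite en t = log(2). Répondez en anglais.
From the given velocity equation v(t) = 9·exp(t), we substitute t = log(2) to get v = 18.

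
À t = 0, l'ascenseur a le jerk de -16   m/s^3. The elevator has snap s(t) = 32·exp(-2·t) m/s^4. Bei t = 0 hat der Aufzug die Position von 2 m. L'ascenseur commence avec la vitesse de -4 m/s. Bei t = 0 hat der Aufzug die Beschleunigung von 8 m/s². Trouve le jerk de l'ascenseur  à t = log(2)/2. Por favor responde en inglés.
To find the answer, we compute 1 antiderivative of s(t) = 32·exp(-2·t). Finding the antiderivative of s(t) and using j(0) = -16: j(t) = -16·exp(-2·t). We have jerk j(t) = -16·exp(-2·t). Substituting t = log(2)/2: j(log(2)/2) = -8.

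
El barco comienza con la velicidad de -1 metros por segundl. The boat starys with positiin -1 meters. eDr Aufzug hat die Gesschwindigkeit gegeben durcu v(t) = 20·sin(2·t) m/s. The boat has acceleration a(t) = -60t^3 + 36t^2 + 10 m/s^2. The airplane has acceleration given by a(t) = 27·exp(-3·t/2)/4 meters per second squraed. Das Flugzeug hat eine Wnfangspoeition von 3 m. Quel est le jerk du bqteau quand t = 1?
Pour résoudre ceci, nous devons prendre 1 dérivée de notre équation de l'accélération a(t) = -60·t^3 + 36·t^2 + 10. En dérivant l'accélération, nous obtenons le jerk: j(t) = -180·t^2 + 72·t. Nous avons le jerk j(t) = -180·t^2 + 72·t. En substituant t = 1: j(1) = -108.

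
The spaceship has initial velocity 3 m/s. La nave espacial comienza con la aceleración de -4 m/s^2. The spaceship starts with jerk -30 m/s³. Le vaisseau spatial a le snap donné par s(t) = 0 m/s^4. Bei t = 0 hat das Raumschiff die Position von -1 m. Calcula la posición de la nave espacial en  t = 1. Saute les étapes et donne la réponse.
La posición en t = 1 es x = -5.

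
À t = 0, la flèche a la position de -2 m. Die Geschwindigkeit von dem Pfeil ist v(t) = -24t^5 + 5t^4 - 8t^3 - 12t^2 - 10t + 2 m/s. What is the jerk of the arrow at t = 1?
We must differentiate our velocity equation v(t) = -24·t^5 + 5·t^4 - 8·t^3 - 12·t^2 - 10·t + 2 2 times. The derivative of velocity gives acceleration: a(t) = -120·t^4 + 20·t^3 - 24·t^2 - 24·t - 10. The derivative of acceleration gives jerk: j(t) = -480·t^3 + 60·t^2 - 48·t - 24. From the given jerk equation j(t) = -480·t^3 + 60·t^2 - 48·t - 24, we substitute t = 1 to get j = -492.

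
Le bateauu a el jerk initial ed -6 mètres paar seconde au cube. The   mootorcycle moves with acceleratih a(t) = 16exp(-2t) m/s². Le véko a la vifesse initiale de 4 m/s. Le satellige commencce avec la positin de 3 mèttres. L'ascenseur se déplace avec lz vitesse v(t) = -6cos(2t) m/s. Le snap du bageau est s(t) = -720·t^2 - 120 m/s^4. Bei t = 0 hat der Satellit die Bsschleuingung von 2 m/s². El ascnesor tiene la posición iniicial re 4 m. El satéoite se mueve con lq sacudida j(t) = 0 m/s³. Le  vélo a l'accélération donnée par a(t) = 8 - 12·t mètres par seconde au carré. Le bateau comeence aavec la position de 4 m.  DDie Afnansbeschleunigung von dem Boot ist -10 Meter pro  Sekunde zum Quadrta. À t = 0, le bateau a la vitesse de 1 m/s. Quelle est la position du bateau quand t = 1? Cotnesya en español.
Partiendo del snap s(t) = -720·t^2 - 120, tomamos 4 antiderivadas. La antiderivada del snap, con j(0) = -6, da la sacudida: j(t) = -240·t^3 - 120·t - 6. Integrando la sacudida y usando la condición inicial a(0) = -10, obtenemos a(t) = -60·t^4 - 60·t^2 - 6·t - 10. La integral de la aceleración es la velocidad. Usando v(0) = 1, obtenemos v(t) = -12·t^5 - 20·t^3 - 3·t^2 - 10·t + 1. Integrando la velocidad y usando la condición inicial x(0) = 4, obtenemos x(t) = -2·t^6 - 5·t^4 - t^3 - 5·t^2 + t + 4. Tenemos la posición x(t) = -2·t^6 - 5·t^4 - t^3 - 5·t^2 + t + 4. Sustituyendo t = 1: x(1) = -8.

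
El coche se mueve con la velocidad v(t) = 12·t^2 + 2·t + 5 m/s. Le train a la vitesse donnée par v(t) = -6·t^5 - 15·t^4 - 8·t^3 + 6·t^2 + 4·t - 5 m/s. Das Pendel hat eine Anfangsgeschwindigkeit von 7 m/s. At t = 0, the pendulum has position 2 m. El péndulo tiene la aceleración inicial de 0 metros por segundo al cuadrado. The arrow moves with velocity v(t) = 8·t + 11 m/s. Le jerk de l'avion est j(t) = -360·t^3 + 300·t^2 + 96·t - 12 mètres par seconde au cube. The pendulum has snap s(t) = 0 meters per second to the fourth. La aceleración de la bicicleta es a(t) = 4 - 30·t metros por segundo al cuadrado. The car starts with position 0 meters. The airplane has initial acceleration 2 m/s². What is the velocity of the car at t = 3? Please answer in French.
En utilisant v(t) = 12·t^2 + 2·t + 5 et en substituant t = 3, nous trouvons v = 119.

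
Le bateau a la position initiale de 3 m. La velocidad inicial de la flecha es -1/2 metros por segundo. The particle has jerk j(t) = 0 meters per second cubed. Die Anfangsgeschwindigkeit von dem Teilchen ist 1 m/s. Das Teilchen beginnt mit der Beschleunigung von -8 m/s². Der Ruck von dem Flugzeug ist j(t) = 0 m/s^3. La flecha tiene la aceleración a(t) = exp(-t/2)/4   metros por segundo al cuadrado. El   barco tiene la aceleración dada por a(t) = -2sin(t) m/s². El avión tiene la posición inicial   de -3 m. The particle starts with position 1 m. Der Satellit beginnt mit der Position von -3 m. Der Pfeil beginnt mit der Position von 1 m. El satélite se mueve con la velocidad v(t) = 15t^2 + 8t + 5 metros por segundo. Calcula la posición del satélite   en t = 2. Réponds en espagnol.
Debemos encontrar la antiderivada de nuestra ecuación de la velocidad v(t) = 15·t^2 + 8·t + 5 1 vez. La integral de la velocidad, con x(0) = -3, da la posición: x(t) = 5·t^3 + 4·t^2 + 5·t - 3. Usando x(t) = 5·t^3 + 4·t^2 + 5·t - 3 y sustituyendo t = 2, encontramos x = 63.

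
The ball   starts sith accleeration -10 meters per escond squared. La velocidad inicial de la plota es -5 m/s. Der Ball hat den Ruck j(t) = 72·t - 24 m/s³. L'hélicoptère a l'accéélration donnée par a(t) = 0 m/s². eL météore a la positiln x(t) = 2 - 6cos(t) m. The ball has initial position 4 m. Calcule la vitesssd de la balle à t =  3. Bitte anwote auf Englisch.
To find the answer, we compute 2 integrals of j(t) = 72·t - 24. The integral of jerk is acceleration. Using a(0) = -10, we get a(t) = 36·t^2 - 24·t - 10. Finding the antiderivative of a(t) and using v(0) = -5: v(t) = 12·t^3 - 12·t^2 - 10·t - 5. Using v(t) = 12·t^3 - 12·t^2 - 10·t - 5 and substituting t = 3, we find v = 181.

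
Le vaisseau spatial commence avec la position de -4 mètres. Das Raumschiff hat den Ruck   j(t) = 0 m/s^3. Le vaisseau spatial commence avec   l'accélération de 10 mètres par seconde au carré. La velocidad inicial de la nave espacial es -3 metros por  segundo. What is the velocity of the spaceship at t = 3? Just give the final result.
v(3) = 27.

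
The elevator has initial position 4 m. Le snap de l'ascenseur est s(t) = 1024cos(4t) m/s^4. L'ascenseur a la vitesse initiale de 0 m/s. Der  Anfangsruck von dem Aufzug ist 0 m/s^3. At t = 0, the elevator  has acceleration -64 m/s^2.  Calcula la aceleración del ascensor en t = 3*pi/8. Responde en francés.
Nous devons intégrer notre équation du snap s(t) = 1024·cos(4·t) 2 fois. En intégrant le snap et en utilisant la condition initiale j(0) = 0, nous obtenons j(t) = 256·sin(4·t). L'intégrale du jerk est l'accélération. En utilisant a(0) = -64, nous obtenons a(t) = -64·cos(4·t). En utilisant a(t) = -64·cos(4·t) et en substituant t = 3*pi/8, nous trouvons a = 0.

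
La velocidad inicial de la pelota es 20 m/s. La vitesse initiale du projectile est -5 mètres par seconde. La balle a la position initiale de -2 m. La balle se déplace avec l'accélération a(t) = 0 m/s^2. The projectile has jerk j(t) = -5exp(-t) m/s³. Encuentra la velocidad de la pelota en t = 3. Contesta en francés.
Nous devons intégrer notre équation de l'accélération a(t) = 0 1 fois. En intégrant l'accélération et en utilisant la condition initiale v(0) = 20, nous obtenons v(t) = 20. En utilisant v(t) = 20 et en substituant t = 3, nous trouvons v = 20.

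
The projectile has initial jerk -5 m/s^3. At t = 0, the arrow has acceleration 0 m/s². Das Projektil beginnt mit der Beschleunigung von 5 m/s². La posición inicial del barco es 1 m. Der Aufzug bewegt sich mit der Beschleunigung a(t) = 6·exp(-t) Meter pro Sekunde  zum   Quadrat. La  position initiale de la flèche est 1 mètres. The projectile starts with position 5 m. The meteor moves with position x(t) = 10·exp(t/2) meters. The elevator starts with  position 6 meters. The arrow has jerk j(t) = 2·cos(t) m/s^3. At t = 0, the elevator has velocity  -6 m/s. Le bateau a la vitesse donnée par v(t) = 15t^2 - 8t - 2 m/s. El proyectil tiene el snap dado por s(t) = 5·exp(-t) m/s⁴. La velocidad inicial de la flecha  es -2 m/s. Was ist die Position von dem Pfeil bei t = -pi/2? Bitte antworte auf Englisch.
Starting from jerk j(t) = 2·cos(t), we take 3 antiderivatives. Integrating jerk and using the initial condition a(0) = 0, we get a(t) = 2·sin(t). Taking ∫a(t)dt and applying v(0) = -2, we find v(t) = -2·cos(t). The antiderivative of velocity, with x(0) = 1, gives position: x(t) = 1 - 2·sin(t). From the given position equation x(t) = 1 - 2·sin(t), we substitute t = -pi/2 to get x = 3.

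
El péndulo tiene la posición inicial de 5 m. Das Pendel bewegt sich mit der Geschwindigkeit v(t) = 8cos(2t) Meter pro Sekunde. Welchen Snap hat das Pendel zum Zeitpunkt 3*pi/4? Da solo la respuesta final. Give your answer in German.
Der Snap bei t = 3*pi/4 ist s = -64.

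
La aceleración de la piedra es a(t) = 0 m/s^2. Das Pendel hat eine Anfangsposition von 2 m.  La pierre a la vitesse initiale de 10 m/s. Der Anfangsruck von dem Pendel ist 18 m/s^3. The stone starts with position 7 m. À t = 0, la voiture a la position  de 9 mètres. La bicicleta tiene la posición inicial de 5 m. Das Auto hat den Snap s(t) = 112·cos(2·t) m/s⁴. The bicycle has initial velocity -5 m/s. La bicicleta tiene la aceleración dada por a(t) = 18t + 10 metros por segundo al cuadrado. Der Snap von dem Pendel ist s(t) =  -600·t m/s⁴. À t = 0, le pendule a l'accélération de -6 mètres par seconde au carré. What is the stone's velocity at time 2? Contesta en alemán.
Wir müssen unsere Gleichung für die Beschleunigung a(t) = 0 1-mal integrieren. Durch Integration von der Beschleunigung und Verwendung der Anfangsbedingung v(0) = 10, erhalten wir v(t) = 10. Aus der Gleichung für die Geschwindigkeit v(t) = 10, setzen wir t = 2 ein und erhalten v = 10.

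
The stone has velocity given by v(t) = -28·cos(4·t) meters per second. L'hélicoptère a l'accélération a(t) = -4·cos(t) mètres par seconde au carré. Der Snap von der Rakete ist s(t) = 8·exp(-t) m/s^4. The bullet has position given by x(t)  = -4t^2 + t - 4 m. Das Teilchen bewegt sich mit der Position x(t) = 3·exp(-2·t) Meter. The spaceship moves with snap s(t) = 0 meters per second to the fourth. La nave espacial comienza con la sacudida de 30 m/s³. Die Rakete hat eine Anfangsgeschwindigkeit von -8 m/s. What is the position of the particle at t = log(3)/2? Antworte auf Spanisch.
Usando x(t) = 3·exp(-2·t) y sustituyendo t = log(3)/2, encontramos x = 1.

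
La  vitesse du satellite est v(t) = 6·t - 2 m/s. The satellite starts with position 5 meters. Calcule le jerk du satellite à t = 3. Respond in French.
Nous devons dériver notre équation de la vitesse v(t) = 6·t - 2 2 fois. En prenant d/dt de v(t), nous trouvons a(t) = 6. En prenant d/dt de a(t), nous trouvons j(t) = 0. Nous avons le jerk j(t) = 0. En substituant t = 3: j(3) = 0.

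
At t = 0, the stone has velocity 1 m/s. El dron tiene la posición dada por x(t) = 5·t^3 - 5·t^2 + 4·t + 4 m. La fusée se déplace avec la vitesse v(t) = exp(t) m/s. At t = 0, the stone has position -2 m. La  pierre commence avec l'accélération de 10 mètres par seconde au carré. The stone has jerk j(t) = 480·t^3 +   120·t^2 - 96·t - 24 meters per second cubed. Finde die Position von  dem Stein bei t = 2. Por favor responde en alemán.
Um dies zu lösen, müssen wir 3 Integrale unserer Gleichung für den Ruck j(t) = 480·t^3 + 120·t^2 - 96·t - 24 finden. Das Integral von dem Ruck, mit a(0) = 10, ergibt die Beschleunigung: a(t) = 120·t^4 + 40·t^3 - 48·t^2 - 24·t + 10. Die Stammfunktion von der Beschleunigung ist die Geschwindigkeit. Mit v(0) = 1 erhalten wir v(t) = 24·t^5 + 10·t^4 - 16·t^3 - 12·t^2 + 10·t + 1. Durch Integration von der Geschwindigkeit und Verwendung der Anfangsbedingung x(0) = -2, erhalten wir x(t) = 4·t^6 + 2·t^5 - 4·t^4 - 4·t^3 + 5·t^2 + t - 2. Mit x(t) = 4·t^6 + 2·t^5 - 4·t^4 - 4·t^3 + 5·t^2 + t - 2 und Einsetzen von t = 2, finden wir x = 244.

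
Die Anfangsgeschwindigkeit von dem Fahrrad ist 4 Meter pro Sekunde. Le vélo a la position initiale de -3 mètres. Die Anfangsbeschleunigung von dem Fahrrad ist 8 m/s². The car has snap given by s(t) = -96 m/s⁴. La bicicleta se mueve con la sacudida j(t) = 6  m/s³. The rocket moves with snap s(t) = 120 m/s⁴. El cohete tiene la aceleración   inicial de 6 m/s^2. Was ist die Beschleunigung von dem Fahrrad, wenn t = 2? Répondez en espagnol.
Necesitamos integrar nuestra ecuación de la sacudida j(t) = 6 1 vez. La integral de la sacudida, con a(0) = 8, da la aceleración: a(t) = 6·t + 8. Usando a(t) = 6·t + 8 y sustituyendo t = 2, encontramos a = 20.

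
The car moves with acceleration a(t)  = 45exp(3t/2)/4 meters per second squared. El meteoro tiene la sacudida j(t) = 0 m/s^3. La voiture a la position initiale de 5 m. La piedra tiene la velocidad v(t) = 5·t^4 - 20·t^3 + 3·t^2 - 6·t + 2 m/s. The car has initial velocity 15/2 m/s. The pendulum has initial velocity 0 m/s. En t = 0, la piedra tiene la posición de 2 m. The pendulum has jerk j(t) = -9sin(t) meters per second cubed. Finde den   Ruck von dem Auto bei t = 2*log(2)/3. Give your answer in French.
En partant de l'accélération a(t) = 45·exp(3·t/2)/4, nous prenons 1 dérivée. La dérivée de l'accélération donne le jerk: j(t) = 135·exp(3·t/2)/8. De l'équation du jerk j(t) = 135·exp(3·t/2)/8, nous substituons t = 2*log(2)/3 pour obtenir j = 135/4.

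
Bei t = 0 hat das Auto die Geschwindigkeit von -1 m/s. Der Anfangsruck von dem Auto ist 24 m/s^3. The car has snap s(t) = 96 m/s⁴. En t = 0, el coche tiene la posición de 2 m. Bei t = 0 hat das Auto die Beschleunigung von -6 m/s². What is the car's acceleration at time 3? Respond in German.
Um dies zu lösen, müssen wir 2 Integrale unserer Gleichung für den Snap s(t) = 96 finden. Mit ∫s(t)dt und Anwendung von j(0) = 24, finden wir j(t) = 96·t + 24. Durch Integration von dem Ruck und Verwendung der Anfangsbedingung a(0) = -6, erhalten wir a(t) = 48·t^2 + 24·t - 6. Mit a(t) = 48·t^2 + 24·t - 6 und Einsetzen von t = 3, finden wir a = 498.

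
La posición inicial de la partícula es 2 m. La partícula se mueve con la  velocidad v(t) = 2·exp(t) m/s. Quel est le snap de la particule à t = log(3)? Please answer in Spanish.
Debemos derivar nuestra ecuación de la velocidad v(t) = 2·exp(t) 3 veces. Tomando d/dt de v(t), encontramos a(t) = 2·exp(t). La derivada de la aceleración da la sacudida: j(t) = 2·exp(t). La derivada de la sacudida da el snap: s(t) = 2·exp(t). De la ecuación del snap s(t) = 2·exp(t), sustituimos t = log(3) para obtener s = 6.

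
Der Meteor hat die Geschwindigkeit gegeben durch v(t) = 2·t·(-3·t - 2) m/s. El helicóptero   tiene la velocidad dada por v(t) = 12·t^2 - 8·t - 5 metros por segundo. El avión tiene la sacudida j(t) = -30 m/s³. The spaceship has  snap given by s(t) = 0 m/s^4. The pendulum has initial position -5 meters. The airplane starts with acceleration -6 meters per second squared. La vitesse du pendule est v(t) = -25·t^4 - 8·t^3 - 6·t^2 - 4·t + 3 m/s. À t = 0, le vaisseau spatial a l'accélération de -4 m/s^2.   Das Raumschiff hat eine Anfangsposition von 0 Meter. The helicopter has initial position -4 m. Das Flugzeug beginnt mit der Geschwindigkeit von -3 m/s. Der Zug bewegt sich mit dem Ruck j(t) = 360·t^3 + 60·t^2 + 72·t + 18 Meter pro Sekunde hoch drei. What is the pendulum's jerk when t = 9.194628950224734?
We must differentiate our velocity equation v(t) = -25·t^4 - 8·t^3 - 6·t^2 - 4·t + 3 2 times. Differentiating velocity, we get acceleration: a(t) = -100·t^3 - 24·t^2 - 12·t - 4. Taking d/dt of a(t), we find j(t) = -300·t^2 - 48·t - 12. We have jerk j(t) = -300·t^2 - 48·t - 12. Substituting t = 9.194628950224734: j(9.194628950224734) = -25815.7026493040.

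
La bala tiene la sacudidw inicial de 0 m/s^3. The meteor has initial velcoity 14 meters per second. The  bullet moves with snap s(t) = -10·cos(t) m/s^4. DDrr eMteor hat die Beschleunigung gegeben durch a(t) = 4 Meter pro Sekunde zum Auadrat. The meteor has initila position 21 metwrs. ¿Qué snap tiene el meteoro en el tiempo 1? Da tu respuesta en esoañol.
Partiendo de la aceleración a(t) = 4, tomamos 2 derivadas. Tomando d/dt de a(t), encontramos j(t) = 0. La derivada de la sacudida da el snap: s(t) = 0. Usando s(t) = 0 y sustituyendo t = 1, encontramos s = 0.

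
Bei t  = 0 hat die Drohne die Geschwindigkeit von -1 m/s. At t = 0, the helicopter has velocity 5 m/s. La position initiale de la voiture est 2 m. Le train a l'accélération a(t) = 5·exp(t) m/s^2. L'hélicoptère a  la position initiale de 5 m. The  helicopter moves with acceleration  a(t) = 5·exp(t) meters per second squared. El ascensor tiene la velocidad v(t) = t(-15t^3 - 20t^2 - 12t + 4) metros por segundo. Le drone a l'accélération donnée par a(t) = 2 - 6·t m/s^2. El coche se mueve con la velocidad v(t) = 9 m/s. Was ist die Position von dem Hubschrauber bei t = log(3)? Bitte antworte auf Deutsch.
Um dies zu lösen, müssen wir 2 Stammfunktionen unserer Gleichung für die Beschleunigung a(t) = 5·exp(t) finden. Mit ∫a(t)dt und Anwendung von v(0) = 5, finden wir v(t) = 5·exp(t). Das Integral von der Geschwindigkeit, mit x(0) = 5, ergibt die Position: x(t) = 5·exp(t). Aus der Gleichung für die Position x(t) = 5·exp(t), setzen wir t = log(3) ein und erhalten x = 15.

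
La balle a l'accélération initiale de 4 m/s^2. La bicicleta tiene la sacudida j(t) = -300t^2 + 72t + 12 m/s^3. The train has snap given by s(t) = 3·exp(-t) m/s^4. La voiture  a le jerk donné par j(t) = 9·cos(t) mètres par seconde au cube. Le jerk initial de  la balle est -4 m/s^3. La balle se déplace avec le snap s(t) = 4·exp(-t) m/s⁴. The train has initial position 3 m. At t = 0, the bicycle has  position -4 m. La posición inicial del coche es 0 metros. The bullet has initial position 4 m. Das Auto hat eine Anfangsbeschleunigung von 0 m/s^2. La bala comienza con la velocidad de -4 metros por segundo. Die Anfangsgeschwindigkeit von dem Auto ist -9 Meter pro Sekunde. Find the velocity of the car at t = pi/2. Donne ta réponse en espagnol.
Debemos encontrar la antiderivada de nuestra ecuación de la sacudida j(t) = 9·cos(t) 2 veces. Integrando la sacudida y usando la condición inicial a(0) = 0, obtenemos a(t) = 9·sin(t). Integrando la aceleración y usando la condición inicial v(0) = -9, obtenemos v(t) = -9·cos(t). Usando v(t) = -9·cos(t) y sustituyendo t = pi/2, encontramos v = 0.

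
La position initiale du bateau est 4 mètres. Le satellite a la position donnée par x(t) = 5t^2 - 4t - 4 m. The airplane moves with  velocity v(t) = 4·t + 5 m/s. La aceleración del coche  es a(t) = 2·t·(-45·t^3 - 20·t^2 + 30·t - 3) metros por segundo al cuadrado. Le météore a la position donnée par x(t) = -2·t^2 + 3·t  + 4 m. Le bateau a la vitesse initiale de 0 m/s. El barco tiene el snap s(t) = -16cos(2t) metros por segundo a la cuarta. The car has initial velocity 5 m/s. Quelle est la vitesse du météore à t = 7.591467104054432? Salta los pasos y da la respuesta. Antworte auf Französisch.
La vitesse à t = 7.591467104054432 est v = -27.3658684162177.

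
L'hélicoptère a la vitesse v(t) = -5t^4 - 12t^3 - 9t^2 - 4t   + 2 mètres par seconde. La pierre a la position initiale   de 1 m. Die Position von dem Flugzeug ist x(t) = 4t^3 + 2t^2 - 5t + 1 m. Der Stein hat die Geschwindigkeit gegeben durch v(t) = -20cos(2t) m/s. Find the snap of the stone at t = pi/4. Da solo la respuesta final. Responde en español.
La respuesta es -160.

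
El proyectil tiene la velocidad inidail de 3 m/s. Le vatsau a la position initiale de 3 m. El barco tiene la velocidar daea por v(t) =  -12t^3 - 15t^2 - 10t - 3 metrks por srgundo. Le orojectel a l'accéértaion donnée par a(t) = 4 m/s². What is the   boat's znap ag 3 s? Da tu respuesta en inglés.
To solve this, we need to take 3 derivatives of our velocity equation v(t) = -12·t^3 - 15·t^2 - 10·t - 3. The derivative of velocity gives acceleration: a(t) = -36·t^2 - 30·t - 10. Taking d/dt of a(t), we find j(t) = -72·t - 30. The derivative of jerk gives snap: s(t) = -72. Using s(t) = -72 and substituting t = 3, we find s = -72.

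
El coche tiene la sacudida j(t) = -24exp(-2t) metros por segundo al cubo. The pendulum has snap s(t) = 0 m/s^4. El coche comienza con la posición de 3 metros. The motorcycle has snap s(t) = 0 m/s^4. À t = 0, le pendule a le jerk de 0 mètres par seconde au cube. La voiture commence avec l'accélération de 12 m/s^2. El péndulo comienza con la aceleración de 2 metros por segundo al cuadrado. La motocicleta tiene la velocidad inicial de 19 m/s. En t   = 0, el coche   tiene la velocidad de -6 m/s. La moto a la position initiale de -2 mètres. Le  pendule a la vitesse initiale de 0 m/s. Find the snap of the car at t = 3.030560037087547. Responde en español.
Para resolver esto, necesitamos tomar 1 derivada de nuestra ecuación de la sacudida j(t) = -24·exp(-2·t). La derivada de la sacudida da el snap: s(t) = 48·exp(-2·t). Tenemos el snap s(t) = 48·exp(-2·t). Sustituyendo t = 3.030560037087547: s(3.030560037087547) = 0.111925807159887.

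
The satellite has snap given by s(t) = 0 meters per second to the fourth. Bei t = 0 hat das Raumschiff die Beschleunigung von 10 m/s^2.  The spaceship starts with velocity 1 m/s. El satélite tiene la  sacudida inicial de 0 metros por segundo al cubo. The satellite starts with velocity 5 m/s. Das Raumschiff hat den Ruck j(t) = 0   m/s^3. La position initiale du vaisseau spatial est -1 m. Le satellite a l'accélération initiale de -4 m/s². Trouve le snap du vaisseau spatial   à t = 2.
Nous devons dériver notre équation du jerk j(t) = 0 1 fois. En dérivant le jerk, nous obtenons le snap: s(t) = 0. En utilisant s(t) = 0 et en substituant t = 2, nous trouvons s = 0.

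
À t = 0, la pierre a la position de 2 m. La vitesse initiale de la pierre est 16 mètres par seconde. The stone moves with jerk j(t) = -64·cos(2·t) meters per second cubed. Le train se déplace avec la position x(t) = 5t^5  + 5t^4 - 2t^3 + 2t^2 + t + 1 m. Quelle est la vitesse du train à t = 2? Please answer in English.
Starting from position x(t) = 5·t^5 + 5·t^4 - 2·t^3 + 2·t^2 + t + 1, we take 1 derivative. Differentiating position, we get velocity: v(t) = 25·t^4 + 20·t^3 - 6·t^2 + 4·t + 1. We have velocity v(t) = 25·t^4 + 20·t^3 - 6·t^2 + 4·t + 1. Substituting t = 2: v(2) = 545.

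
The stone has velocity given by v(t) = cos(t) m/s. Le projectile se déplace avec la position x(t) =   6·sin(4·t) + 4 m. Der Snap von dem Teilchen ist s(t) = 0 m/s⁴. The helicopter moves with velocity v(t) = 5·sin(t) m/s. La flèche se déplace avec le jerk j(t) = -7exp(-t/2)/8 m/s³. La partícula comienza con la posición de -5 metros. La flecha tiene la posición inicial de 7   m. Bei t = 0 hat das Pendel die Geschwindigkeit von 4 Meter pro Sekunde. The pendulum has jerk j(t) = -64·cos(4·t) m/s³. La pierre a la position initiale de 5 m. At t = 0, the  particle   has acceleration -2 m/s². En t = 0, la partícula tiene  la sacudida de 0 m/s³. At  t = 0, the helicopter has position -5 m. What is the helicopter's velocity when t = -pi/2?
Using v(t) = 5·sin(t) and substituting t = -pi/2, we find v = -5.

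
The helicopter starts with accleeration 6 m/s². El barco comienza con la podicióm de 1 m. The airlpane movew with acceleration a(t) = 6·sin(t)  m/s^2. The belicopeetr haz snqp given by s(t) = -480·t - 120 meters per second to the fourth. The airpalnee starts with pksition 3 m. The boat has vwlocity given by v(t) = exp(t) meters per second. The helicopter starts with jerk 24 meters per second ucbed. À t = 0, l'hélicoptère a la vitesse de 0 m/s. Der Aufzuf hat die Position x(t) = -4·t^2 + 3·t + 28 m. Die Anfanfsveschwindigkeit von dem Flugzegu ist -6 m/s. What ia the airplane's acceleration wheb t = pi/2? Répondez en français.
Nous avons l'accélération a(t) = 6·sin(t). En substituant t = pi/2: a(pi/2) = 6.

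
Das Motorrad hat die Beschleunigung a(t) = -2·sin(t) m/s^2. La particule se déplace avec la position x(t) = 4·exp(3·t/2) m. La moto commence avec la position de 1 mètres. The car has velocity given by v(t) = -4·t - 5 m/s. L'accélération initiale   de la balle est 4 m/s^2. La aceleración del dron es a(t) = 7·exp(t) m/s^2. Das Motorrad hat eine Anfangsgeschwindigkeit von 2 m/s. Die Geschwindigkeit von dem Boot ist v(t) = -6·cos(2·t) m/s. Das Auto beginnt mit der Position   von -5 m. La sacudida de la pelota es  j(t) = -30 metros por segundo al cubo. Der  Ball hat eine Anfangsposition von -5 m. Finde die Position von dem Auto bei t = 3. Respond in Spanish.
Para resolver esto, necesitamos tomar 1 integral de nuestra ecuación de la velocidad v(t) = -4·t - 5. Integrando la velocidad y usando la condición inicial x(0) = -5, obtenemos x(t) = -2·t^2 - 5·t - 5. Usando x(t) = -2·t^2 - 5·t - 5 y sustituyendo t = 3, encontramos x = -38.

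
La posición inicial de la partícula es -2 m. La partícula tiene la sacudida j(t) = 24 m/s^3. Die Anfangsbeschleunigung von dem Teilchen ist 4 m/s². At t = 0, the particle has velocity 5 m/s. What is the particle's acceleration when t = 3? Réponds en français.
En partant du jerk j(t) = 24, nous prenons 1 intégrale. En prenant ∫j(t)dt et en appliquant a(0) = 4, nous trouvons a(t) = 24·t + 4. De l'équation de l'accélération a(t) = 24·t + 4, nous substituons t = 3 pour obtenir a = 76.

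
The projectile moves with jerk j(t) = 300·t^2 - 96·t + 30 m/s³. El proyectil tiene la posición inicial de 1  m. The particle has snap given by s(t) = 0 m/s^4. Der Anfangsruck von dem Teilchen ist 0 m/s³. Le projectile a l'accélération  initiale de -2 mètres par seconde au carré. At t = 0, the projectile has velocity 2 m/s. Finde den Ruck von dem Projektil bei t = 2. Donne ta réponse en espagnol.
Usando j(t) = 300·t^2 - 96·t + 30 y sustituyendo t = 2, encontramos j = 1038.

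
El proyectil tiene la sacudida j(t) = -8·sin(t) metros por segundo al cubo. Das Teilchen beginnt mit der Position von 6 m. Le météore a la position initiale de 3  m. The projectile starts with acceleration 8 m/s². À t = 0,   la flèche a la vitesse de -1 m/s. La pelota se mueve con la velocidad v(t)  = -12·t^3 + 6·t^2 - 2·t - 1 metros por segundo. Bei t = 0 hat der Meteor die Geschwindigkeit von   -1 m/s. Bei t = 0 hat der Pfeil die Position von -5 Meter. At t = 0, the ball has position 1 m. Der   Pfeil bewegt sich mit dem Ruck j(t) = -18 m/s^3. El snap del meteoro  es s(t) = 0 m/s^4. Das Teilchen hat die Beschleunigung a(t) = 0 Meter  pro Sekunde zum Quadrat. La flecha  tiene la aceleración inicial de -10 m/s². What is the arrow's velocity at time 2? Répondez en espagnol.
Debemos encontrar la antiderivada de nuestra ecuación de la sacudida j(t) = -18 2 veces. Tomando ∫j(t)dt y aplicando a(0) = -10, encontramos a(t) = -18·t - 10. La integral de la aceleración es la velocidad. Usando v(0) = -1, obtenemos v(t) = -9·t^2 - 10·t - 1. De la ecuación de la velocidad v(t) = -9·t^2 - 10·t - 1, sustituimos t = 2 para obtener v = -57.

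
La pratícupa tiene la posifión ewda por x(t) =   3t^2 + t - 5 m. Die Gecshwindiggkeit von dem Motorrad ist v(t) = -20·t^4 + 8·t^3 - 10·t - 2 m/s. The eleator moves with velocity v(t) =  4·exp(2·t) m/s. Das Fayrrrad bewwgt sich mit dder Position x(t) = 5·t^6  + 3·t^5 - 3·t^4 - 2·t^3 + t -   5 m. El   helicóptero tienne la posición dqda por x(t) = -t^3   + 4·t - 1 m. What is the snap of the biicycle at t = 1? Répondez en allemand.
Ausgehend von der Position x(t) = 5·t^6 + 3·t^5 - 3·t^4 - 2·t^3 + t - 5, nehmen wir 4 Ableitungen. Die Ableitung von der Position ergibt die Geschwindigkeit: v(t) = 30·t^5 + 15·t^4 - 12·t^3 - 6·t^2 + 1. Durch Ableiten von der Geschwindigkeit erhalten wir die Beschleunigung: a(t) = 150·t^4 + 60·t^3 - 36·t^2 - 12·t. Durch Ableiten von der Beschleunigung erhalten wir den Ruck: j(t) = 600·t^3 + 180·t^2 - 72·t - 12. Mit d/dt von j(t) finden wir s(t) = 1800·t^2 + 360·t - 72. Mit s(t) = 1800·t^2 + 360·t - 72 und Einsetzen von t = 1, finden wir s = 2088.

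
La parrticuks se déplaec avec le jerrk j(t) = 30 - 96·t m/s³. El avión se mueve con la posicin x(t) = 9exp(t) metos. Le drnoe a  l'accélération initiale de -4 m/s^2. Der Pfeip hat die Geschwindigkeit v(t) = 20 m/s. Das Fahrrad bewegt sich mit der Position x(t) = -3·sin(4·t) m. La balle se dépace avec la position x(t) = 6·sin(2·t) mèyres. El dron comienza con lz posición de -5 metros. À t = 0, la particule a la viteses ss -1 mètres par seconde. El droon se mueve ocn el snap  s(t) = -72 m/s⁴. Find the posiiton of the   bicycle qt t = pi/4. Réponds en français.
De l'équation de la position x(t) = -3·sin(4·t), nous substituons t = pi/4 pour obtenir x = 0.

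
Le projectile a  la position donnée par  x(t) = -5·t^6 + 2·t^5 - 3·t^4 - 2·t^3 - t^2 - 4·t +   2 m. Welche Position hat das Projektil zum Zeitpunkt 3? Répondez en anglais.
We have position x(t) = -5·t^6 + 2·t^5 - 3·t^4 - 2·t^3 - t^2 - 4·t + 2. Substituting t = 3: x(3) = -3475.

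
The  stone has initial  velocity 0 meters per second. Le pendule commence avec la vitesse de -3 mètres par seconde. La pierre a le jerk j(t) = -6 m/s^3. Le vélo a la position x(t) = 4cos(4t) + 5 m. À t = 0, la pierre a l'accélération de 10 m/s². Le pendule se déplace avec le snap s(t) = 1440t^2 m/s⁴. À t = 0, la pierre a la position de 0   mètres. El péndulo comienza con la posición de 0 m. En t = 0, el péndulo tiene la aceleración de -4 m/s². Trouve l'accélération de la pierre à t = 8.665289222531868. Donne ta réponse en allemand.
Um dies zu lösen, müssen wir 1 Integral unserer Gleichung für den Ruck j(t) = -6 finden. Die Stammfunktion von dem Ruck ist die Beschleunigung. Mit a(0) = 10 erhalten wir a(t) = 10 - 6·t. Wir haben die Beschleunigung a(t) = 10 - 6·t. Durch Einsetzen von t = 8.665289222531868: a(8.665289222531868) = -41.9917353351912.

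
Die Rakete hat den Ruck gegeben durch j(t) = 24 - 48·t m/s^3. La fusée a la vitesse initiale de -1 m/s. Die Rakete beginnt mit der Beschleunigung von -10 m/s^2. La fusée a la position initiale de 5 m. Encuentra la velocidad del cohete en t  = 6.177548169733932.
Partiendo de la sacudida j(t) = 24 - 48·t, tomamos 2 antiderivadas. Tomando ∫j(t)dt y aplicando a(0) = -10, encontramos a(t) = -24·t^2 + 24·t - 10. Tomando ∫a(t)dt y aplicando v(0) = -1, encontramos v(t) = -8·t^3 + 12·t^2 - 10·t - 1. Usando v(t) = -8·t^3 + 12·t^2 - 10·t - 1 y sustituyendo t = 6.177548169733932, encontramos v = -1490.81602175421.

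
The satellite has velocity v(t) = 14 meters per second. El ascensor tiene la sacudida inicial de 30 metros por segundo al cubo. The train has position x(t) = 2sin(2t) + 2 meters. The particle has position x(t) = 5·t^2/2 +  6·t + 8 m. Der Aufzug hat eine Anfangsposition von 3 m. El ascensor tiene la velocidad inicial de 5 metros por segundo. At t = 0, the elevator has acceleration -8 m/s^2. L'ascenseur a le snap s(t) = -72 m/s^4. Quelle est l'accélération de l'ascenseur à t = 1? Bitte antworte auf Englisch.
We must find the integral of our snap equation s(t) = -72 2 times. Finding the integral of s(t) and using j(0) = 30: j(t) = 30 - 72·t. The integral of jerk, with a(0) = -8, gives acceleration: a(t) = -36·t^2 + 30·t - 8. Using a(t) = -36·t^2 + 30·t - 8 and substituting t = 1, we find a = -14.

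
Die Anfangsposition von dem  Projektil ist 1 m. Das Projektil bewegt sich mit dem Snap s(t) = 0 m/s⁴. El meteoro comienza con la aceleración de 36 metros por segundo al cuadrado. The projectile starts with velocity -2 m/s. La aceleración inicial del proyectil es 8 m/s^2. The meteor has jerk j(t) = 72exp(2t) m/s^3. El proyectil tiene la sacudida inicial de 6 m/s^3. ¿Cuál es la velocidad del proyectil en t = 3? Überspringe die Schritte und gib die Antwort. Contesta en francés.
La réponse est 49.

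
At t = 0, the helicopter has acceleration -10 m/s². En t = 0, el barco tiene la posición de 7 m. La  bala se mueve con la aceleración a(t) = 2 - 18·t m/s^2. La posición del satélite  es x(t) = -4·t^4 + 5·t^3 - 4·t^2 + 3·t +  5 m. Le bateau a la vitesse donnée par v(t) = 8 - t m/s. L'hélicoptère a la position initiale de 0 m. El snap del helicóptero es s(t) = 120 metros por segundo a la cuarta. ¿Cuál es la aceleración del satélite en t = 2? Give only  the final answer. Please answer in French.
La réponse est -140.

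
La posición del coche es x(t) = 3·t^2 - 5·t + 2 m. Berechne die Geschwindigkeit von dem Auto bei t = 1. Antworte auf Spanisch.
Para resolver esto, necesitamos tomar 1 derivada de nuestra ecuación de la posición x(t) = 3·t^2 - 5·t + 2. Derivando la posición, obtenemos la velocidad: v(t) = 6·t - 5. Tenemos la velocidad v(t) = 6·t - 5. Sustituyendo t = 1: v(1) = 1.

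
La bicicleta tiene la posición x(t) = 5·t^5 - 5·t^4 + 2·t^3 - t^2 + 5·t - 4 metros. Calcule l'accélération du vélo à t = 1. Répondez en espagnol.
Debemos derivar nuestra ecuación de la posición x(t) = 5·t^5 - 5·t^4 + 2·t^3 - t^2 + 5·t - 4 2 veces. Derivando la posición, obtenemos la velocidad: v(t) = 25·t^4 - 20·t^3 + 6·t^2 - 2·t + 5. Tomando d/dt de v(t), encontramos a(t) = 100·t^3 - 60·t^2 + 12·t - 2. Usando a(t) = 100·t^3 - 60·t^2 + 12·t - 2 y sustituyendo t = 1, encontramos a = 50.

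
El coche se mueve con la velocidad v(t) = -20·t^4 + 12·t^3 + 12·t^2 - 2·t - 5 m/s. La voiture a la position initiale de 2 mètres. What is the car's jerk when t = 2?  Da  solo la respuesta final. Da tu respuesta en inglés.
j(2) = -792.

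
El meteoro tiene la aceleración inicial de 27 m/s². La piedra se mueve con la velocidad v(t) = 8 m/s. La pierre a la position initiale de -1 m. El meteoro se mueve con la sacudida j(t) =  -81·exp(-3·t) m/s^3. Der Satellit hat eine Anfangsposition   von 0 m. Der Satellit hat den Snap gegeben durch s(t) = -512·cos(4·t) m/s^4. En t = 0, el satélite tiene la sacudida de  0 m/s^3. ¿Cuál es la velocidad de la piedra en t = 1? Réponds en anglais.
We have velocity v(t) = 8. Substituting t = 1: v(1) = 8.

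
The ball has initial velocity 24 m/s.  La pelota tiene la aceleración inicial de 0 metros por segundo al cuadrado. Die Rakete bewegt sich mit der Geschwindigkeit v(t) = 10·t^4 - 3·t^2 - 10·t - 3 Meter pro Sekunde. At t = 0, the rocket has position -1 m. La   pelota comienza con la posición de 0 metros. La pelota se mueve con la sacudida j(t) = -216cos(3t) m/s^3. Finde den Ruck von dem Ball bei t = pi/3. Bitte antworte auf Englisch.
We have jerk j(t) = -216·cos(3·t). Substituting t = pi/3: j(pi/3) = 216.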